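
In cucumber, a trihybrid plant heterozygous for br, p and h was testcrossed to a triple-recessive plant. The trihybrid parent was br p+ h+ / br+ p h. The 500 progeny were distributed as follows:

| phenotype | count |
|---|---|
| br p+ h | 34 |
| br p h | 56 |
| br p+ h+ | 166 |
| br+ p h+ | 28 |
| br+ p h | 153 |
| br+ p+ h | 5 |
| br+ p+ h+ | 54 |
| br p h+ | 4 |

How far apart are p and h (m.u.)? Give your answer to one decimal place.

The two rarest classes, br p h+ and br+ p+ h, are the double crossovers. Comparing them with the parentals, only the p allele has switched, so p is the middle locus and the order is h – p – br.
Crossovers in the h–p interval produce the single-crossover classes br p+ h and br+ p h+ (34 + 28 = 62) plus the double crossovers (9).
RF(h–p) = (62 + 9) / 500 = 71/500 = 0.1420 → 14.2 m.u.

14.2 m.u.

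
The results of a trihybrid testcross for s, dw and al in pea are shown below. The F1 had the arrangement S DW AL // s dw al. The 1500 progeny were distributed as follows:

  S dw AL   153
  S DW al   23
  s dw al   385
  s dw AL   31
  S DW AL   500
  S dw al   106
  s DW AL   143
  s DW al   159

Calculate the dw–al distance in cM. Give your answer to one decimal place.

The two rarest classes, S DW al and s dw AL, are the double crossovers. Comparing them with the parentals, only the al allele has switched, so al is the middle locus and the order is s – al – dw.
Crossovers in the al–dw interval produce the single-crossover classes S dw AL and s DW al (153 + 159 = 312) plus the double crossovers (54).
RF(al–dw) = (312 + 54) / 1500 = 366/1500 = 0.2440 → 24.4 cM.

24.4 cM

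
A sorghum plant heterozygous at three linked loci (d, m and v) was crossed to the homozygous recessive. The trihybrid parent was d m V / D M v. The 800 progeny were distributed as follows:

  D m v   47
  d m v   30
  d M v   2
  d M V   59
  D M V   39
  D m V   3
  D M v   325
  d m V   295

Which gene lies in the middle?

The two rarest classes, D m V and d M v, are the double crossovers. Comparing them with the parentals, only the d allele has switched, so d is the middle locus and the order is v – d – m.

d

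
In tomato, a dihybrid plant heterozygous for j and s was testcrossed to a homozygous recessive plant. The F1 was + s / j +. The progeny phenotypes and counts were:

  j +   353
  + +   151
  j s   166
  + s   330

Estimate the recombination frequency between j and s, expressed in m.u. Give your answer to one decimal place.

31.7 m.u.

The recombinant classes are + + and j s: 151 + 166 = 317.
Recombination frequency = 317/1000 = 0.3170 ≈ 31.7%, i.e. 31.7 m.u.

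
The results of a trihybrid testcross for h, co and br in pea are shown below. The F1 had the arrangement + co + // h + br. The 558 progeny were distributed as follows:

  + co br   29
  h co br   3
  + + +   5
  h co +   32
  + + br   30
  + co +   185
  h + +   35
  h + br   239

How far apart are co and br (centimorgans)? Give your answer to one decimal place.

The two rarest classes, + + + and h co br, are the double crossovers. Comparing them with the parentals, only the co allele has switched, so co is the middle locus and the order is h – co – br.
Crossovers in the co–br interval produce the single-crossover classes + co br and h + + (29 + 35 = 64) plus the double crossovers (8).
RF(co–br) = (64 + 8) / 558 = 72/558 = 0.1290 → 12.9 centimorgans.

12.9 centimorgans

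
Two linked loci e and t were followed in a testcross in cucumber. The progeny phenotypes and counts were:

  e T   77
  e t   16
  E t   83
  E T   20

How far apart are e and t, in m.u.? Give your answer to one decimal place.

The two most frequent classes, E t (83) and e T (77), are the parental types, so the F1 was E t / e T.
The recombinant classes are E T and e t: 20 + 16 = 36.
Recombination frequency = 36/196 = 0.1837 ≈ 18.4%, i.e. 18.4 m.u.

18.4 m.u.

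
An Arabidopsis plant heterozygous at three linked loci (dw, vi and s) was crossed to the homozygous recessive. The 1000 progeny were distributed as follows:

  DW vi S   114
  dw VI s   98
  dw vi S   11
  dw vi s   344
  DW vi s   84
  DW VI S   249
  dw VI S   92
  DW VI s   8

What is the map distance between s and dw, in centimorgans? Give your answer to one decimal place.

19.5 centimorgans

The two most frequent reciprocal classes, dw vi s and DW VI S, are the parental types, so the F1 was dw vi s / DW VI S.
The two rarest classes, dw vi S and DW VI s, are the double crossovers. Comparing them with the parentals, only the s allele has switched, so s is the middle locus and the order is dw – s – vi.
Crossovers in the dw–s interval produce the single-crossover classes DW vi s and dw VI S (84 + 92 = 176) plus the double crossovers (19).
RF(dw–s) = (176 + 19) / 1000 = 195/1000 = 0.1950 → 19.5 centimorgans.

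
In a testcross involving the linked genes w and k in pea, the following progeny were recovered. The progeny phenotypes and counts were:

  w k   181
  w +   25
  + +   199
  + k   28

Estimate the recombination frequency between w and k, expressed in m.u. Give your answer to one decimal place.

The two most frequent classes, + + (199) and w k (181), are the parental types, so the F1 was + + / w k.
The recombinant classes are + k and w +: 28 + 25 = 53.
Recombination frequency = 53/433 = 0.1224 ≈ 12.2%, i.e. 12.2 m.u.

12.2 m.u.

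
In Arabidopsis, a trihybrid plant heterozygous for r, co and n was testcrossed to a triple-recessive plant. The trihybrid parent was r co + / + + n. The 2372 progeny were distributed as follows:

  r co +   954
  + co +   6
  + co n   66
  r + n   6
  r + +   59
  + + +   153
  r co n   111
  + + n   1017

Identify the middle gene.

r

The two rarest classes, + co + and r + n, are the double crossovers. Comparing them with the parentals, only the r allele has switched, so r is the middle locus and the order is co – r – n.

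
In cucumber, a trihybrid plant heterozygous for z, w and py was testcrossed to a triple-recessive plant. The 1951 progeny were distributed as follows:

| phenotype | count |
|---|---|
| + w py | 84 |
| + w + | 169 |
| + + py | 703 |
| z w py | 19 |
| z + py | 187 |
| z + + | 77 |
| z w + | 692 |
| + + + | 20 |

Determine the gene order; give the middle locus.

The two most frequent reciprocal classes, z w + and + + py, are the parental types, so the F1 was z w + / + + py.
The two rarest classes, z w py and + + +, are the double crossovers. Comparing them with the parentals, only the py allele has switched, so py is the middle locus and the order is z – py – w.

py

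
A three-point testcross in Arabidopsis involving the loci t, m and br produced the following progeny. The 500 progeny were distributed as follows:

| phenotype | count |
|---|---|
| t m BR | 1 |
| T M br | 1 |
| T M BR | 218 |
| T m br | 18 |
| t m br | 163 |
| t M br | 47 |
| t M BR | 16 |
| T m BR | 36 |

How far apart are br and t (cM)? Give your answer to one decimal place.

7.2 cM

The two most frequent reciprocal classes, T M BR and t m br, are the parental types, so the F1 was T M BR / t m br.
The two rarest classes, T M br and t m BR, are the double crossovers. Comparing them with the parentals, only the br allele has switched, so br is the middle locus and the order is m – br – t.
Crossovers in the br–t interval produce the single-crossover classes t M BR and T m br (16 + 18 = 34) plus the double crossovers (2).
RF(br–t) = (34 + 2) / 500 = 36/500 = 0.0720 → 7.2 cM.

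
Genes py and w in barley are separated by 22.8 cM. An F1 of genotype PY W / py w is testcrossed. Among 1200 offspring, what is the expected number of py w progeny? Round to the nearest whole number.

A map distance of 22.8 cM corresponds to a recombination frequency of 0.228.
The F1 is PY W / py w, so py w is a parental gamete class with expected frequency (1 − r)/2 = 0.772/2 = 0.3860.
Expected number = 0.3860 × 1200 = 463.20 ≈ 463.

463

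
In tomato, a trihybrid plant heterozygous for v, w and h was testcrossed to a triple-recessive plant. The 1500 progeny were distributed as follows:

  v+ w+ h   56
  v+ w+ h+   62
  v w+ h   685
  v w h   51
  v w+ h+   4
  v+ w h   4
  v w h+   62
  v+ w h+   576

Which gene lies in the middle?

h

The two most frequent reciprocal classes, v w+ h and v+ w h+, are the parental types, so the F1 was v w+ h / v+ w h+.
The two rarest classes, v w+ h+ and v+ w h, are the double crossovers. Comparing them with the parentals, only the h allele has switched, so h is the middle locus and the order is v – h – w.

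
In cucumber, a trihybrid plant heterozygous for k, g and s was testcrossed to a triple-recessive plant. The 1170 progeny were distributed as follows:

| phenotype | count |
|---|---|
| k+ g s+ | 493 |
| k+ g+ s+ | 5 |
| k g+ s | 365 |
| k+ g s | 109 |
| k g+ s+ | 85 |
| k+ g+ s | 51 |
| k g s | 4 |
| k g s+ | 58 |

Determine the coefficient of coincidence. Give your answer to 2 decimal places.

0.44

The two most frequent reciprocal classes, k g+ s and k+ g s+, are the parental types, so the F1 was k g+ s / k+ g s+.
The two rarest classes, k g s and k+ g+ s+, are the double crossovers. Comparing them with the parentals, only the g allele has switched, so g is the middle locus and the order is k – g – s.
k–g: (109 + 9)/1170 = 0.1009; g–s: (194 + 9)/1170 = 0.1735.
Expected DCO frequency = 0.1009 × 0.1735 ≈ 0.01751; observed = 9/1170 ≈ 0.00769.
Coefficient of coincidence = 0.00769/0.01751 ≈ 0.44.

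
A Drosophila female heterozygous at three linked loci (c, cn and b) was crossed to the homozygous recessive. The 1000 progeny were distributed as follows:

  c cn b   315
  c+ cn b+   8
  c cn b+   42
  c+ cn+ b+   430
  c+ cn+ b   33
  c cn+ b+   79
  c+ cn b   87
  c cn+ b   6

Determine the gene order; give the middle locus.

The two most frequent reciprocal classes, c+ cn+ b+ and c cn b, are the parental types, so the F1 was c+ cn+ b+ / c cn b.
The two rarest classes, c+ cn b+ and c cn+ b, are the double crossovers. Comparing them with the parentals, only the cn allele has switched, so cn is the middle locus and the order is c – cn – b.

cn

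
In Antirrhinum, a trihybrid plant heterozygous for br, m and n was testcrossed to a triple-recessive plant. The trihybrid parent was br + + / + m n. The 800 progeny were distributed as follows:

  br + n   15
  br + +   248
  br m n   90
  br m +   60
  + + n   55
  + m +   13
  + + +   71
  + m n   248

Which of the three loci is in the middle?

n

The two rarest classes, br + n and + m +, are the double crossovers. Comparing them with the parentals, only the n allele has switched, so n is the middle locus and the order is m – n – br.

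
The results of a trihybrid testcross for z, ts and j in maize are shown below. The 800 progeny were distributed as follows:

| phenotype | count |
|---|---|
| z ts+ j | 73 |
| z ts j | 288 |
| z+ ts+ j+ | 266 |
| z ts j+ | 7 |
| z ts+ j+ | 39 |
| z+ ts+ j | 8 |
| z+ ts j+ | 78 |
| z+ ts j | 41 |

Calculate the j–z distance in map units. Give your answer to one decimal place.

11.9 map units

The two most frequent reciprocal classes, z+ ts+ j+ and z ts j, are the parental types, so the F1 was z+ ts+ j+ / z ts j.
The two rarest classes, z+ ts+ j and z ts j+, are the double crossovers. Comparing them with the parentals, only the j allele has switched, so j is the middle locus and the order is z – j – ts.
Crossovers in the z–j interval produce the single-crossover classes z ts+ j+ and z+ ts j (39 + 41 = 80) plus the double crossovers (15).
RF(z–j) = (80 + 15) / 800 = 95/800 = 0.1187 → 11.9 map units.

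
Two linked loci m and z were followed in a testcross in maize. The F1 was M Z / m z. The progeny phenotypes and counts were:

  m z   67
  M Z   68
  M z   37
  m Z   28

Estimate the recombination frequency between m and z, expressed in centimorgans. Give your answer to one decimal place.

The recombinant classes are M z and m Z: 37 + 28 = 65.
Recombination frequency = 65/200 = 0.3250 ≈ 32.5%, i.e. 32.5 centimorgans.

32.5 centimorgans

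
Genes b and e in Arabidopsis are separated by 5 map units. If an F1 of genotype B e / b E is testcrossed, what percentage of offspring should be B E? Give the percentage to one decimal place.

2.5%

A map distance of 5 map units corresponds to a recombination frequency of 0.050.
The F1 is B e / b E, so B E is a recombinant gamete class with expected frequency r/2 = 0.050/2 = 0.0250.
That is 0.0250 = 2.5% of the progeny.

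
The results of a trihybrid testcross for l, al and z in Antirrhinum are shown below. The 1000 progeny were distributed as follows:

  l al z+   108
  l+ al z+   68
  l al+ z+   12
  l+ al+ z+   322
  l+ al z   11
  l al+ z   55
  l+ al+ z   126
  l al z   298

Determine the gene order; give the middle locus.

The two most frequent reciprocal classes, l+ al+ z+ and l al z, are the parental types, so the F1 was l+ al+ z+ / l al z.
The two rarest classes, l al+ z+ and l+ al z, are the double crossovers. Comparing them with the parentals, only the l allele has switched, so l is the middle locus and the order is al – l – z.

l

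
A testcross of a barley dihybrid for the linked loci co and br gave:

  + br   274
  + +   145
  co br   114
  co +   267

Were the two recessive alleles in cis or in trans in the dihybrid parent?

The two most frequent classes are + br (274) and co + (267); these are the parental (non-recombinant) types.
So the F1 carried + br on one chromosome and co + on the other — the recessive alleles are on opposite chromosomes (trans / repulsion).

trans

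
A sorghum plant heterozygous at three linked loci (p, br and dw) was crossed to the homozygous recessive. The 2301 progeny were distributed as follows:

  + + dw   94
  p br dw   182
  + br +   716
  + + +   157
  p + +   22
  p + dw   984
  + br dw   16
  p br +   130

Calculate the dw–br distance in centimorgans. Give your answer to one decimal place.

16.4 centimorgans

The two most frequent reciprocal classes, p + dw and + br +, are the parental types, so the F1 was p + dw / + br +.
The two rarest classes, p + + and + br dw, are the double crossovers. Comparing them with the parentals, only the dw allele has switched, so dw is the middle locus and the order is p – dw – br.
Crossovers in the dw–br interval produce the single-crossover classes p br dw and + + + (182 + 157 = 339) plus the double crossovers (38).
RF(dw–br) = (339 + 38) / 2301 = 377/2301 = 0.1638 → 16.4 centimorgans.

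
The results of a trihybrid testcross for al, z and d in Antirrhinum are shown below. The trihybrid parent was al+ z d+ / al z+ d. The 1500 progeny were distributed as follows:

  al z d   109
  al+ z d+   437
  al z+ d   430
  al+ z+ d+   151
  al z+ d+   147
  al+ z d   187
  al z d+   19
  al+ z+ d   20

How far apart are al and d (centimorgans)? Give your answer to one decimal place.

24.9 centimorgans

The two rarest classes, al z d+ and al+ z+ d, are the double crossovers. Comparing them with the parentals, only the al allele has switched, so al is the middle locus and the order is d – al – z.
Crossovers in the d–al interval produce the single-crossover classes al+ z d and al z+ d+ (187 + 147 = 334) plus the double crossovers (39).
RF(d–al) = (334 + 39) / 1500 = 373/1500 = 0.2487 → 24.9 centimorgans.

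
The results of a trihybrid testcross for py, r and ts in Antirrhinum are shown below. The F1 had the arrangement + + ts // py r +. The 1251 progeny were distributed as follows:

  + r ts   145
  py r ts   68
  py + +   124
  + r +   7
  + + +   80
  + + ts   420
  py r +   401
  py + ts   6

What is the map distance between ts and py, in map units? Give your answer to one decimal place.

The two rarest classes, py + ts and + r +, are the double crossovers. Comparing them with the parentals, only the py allele has switched, so py is the middle locus and the order is r – py – ts.
Crossovers in the py–ts interval produce the single-crossover classes + + + and py r ts (80 + 68 = 148) plus the double crossovers (13).
RF(py–ts) = (148 + 13) / 1251 = 161/1251 = 0.1287 → 12.9 map units.

12.9 map units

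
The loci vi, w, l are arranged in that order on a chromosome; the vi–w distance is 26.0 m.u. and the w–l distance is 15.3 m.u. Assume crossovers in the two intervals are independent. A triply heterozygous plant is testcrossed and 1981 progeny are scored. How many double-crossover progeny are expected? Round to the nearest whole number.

Map distances give recombination frequencies of 0.260 and 0.153 for the two intervals.
With no interference, expected double-crossover frequency = 0.260 × 0.153 = 0.03978.
Expected number = 0.03978 × 1981 = 78.80 ≈ 79.

79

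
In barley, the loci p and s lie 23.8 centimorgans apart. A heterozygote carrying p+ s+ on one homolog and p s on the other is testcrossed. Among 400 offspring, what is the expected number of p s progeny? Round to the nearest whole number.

A map distance of 23.8 centimorgans corresponds to a recombination frequency of 0.238.
The F1 is p+ s+ / p s, so p s is a parental gamete class with expected frequency (1 − r)/2 = 0.762/2 = 0.3810.
Expected number = 0.3810 × 400 = 152.40 ≈ 152.

152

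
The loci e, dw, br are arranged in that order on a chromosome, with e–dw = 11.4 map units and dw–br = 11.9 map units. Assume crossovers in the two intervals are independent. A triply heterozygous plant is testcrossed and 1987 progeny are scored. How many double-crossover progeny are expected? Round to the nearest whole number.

Map distances give recombination frequencies of 0.114 and 0.119 for the two intervals.
With no interference, expected double-crossover frequency = 0.114 × 0.119 = 0.01357.
Expected number = 0.01357 × 1987 = 26.96 ≈ 27.

27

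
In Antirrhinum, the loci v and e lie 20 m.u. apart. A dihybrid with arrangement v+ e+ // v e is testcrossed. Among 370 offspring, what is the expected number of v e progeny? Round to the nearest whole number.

A map distance of 20 m.u. corresponds to a recombination frequency of 0.200.
The F1 is v+ e+ / v e, so v e is a parental gamete class with expected frequency (1 − r)/2 = 0.800/2 = 0.4000.
Expected number = 0.4000 × 370 = 148.00 ≈ 148.

148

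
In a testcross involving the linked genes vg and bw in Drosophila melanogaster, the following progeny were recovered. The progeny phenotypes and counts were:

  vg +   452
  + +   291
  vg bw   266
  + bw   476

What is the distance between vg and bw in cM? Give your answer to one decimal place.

37.5 cM

The two most frequent classes, + bw (476) and vg + (452), are the parental types, so the F1 was + bw / vg +.
The recombinant classes are + + and vg bw: 291 + 266 = 557.
Recombination frequency = 557/1485 = 0.3751 ≈ 37.5%, i.e. 37.5 cM.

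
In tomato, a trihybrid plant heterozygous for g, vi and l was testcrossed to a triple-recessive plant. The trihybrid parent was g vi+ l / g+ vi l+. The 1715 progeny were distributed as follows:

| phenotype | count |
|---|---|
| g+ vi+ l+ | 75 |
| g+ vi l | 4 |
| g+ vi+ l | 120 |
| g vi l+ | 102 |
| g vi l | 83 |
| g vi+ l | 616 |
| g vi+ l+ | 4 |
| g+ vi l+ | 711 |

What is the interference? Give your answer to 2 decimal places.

0.64

The two rarest classes, g vi+ l+ and g+ vi l, are the double crossovers. Comparing them with the parentals, only the l allele has switched, so l is the middle locus and the order is vi – l – g.
vi–l: (158 + 8)/1715 = 0.0968; l–g: (222 + 8)/1715 = 0.1341.
Expected DCO frequency = 0.0968 × 0.1341 ≈ 0.01298; observed = 8/1715 ≈ 0.00466.
Coefficient of coincidence = 0.00466/0.01298 ≈ 0.36; interference = 1 − 0.36 = 0.64.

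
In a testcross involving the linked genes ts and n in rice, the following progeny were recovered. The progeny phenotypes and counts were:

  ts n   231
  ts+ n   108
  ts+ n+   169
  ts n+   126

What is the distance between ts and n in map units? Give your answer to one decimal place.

36.9 map units

The two most frequent classes, ts+ n+ (169) and ts n (231), are the parental types, so the F1 was ts+ n+ / ts n.
The recombinant classes are ts+ n and ts n+: 108 + 126 = 234.
Recombination frequency = 234/634 = 0.3691 ≈ 36.9%, i.e. 36.9 map units.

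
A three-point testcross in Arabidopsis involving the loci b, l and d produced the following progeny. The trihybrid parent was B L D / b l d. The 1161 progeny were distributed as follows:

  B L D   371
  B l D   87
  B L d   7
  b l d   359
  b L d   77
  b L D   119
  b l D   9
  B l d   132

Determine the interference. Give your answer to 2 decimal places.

The two rarest classes, B L d and b l D, are the double crossovers. Comparing them with the parentals, only the d allele has switched, so d is the middle locus and the order is b – d – l.
b–d: (251 + 16)/1161 = 0.2300; d–l: (164 + 16)/1161 = 0.1550.
Expected DCO frequency = 0.2300 × 0.1550 ≈ 0.03565; observed = 16/1161 ≈ 0.01378.
Coefficient of coincidence = 0.01378/0.03565 ≈ 0.39; interference = 1 − 0.39 = 0.61.

0.61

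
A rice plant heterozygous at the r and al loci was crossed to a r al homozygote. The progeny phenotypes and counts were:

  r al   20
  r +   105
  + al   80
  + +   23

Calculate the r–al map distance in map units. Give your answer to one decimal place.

The two most frequent classes, + al (80) and r + (105), are the parental types, so the F1 was + al / r +.
The recombinant classes are + + and r al: 23 + 20 = 43.
Recombination frequency = 43/228 = 0.1886 ≈ 18.9%, i.e. 18.9 map units.

18.9 map units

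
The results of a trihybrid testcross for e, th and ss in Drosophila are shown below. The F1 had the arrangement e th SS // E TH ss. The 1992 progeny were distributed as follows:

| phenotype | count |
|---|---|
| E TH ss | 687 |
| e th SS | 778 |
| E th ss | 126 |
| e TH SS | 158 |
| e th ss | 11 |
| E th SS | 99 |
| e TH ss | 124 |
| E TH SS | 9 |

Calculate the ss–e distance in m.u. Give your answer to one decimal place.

12.2 m.u.

The two rarest classes, e th ss and E TH SS, are the double crossovers. Comparing them with the parentals, only the ss allele has switched, so ss is the middle locus and the order is e – ss – th.
Crossovers in the e–ss interval produce the single-crossover classes E th SS and e TH ss (99 + 124 = 223) plus the double crossovers (20).
RF(e–ss) = (223 + 20) / 1992 = 243/1992 = 0.1220 → 12.2 m.u.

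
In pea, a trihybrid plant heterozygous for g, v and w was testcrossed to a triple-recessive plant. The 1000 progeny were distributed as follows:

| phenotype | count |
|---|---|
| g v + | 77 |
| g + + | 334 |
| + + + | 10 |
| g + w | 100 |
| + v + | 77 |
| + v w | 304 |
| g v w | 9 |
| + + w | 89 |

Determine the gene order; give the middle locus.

g

The two most frequent reciprocal classes, + v w and g + +, are the parental types, so the F1 was + v w / g + +.
The two rarest classes, g v w and + + +, are the double crossovers. Comparing them with the parentals, only the g allele has switched, so g is the middle locus and the order is w – g – v.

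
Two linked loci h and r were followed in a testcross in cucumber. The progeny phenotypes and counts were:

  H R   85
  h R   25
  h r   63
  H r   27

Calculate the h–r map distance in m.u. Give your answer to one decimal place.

The two most frequent classes, H R (85) and h r (63), are the parental types, so the F1 was H R / h r.
The recombinant classes are H r and h R: 27 + 25 = 52.
Recombination frequency = 52/200 = 0.2600 ≈ 26.0%, i.e. 26.0 m.u.

26.0 m.u.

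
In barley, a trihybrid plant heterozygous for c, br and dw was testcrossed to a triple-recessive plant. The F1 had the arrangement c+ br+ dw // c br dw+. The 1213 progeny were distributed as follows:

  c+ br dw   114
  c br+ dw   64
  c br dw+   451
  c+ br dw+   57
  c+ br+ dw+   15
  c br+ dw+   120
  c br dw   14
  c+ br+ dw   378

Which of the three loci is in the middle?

The two rarest classes, c+ br+ dw+ and c br dw, are the double crossovers. Comparing them with the parentals, only the dw allele has switched, so dw is the middle locus and the order is br – dw – c.

dw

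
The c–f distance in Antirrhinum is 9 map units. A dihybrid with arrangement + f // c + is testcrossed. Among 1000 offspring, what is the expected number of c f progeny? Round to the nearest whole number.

45

A map distance of 9 map units corresponds to a recombination frequency of 0.090.
The F1 is + f / c +, so c f is a recombinant gamete class with expected frequency r/2 = 0.090/2 = 0.0450.
Expected number = 0.0450 × 1000 = 45.00 ≈ 45.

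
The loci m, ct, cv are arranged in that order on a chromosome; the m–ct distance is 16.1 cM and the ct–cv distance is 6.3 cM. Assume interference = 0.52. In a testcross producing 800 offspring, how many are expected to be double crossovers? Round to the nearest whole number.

4

Map distances give recombination frequencies of 0.161 and 0.063 for the two intervals.
With interference 0.52 (so coincidence = 0.48), expected double-crossover frequency = 0.161 × 0.063 × 0.48 = 0.00487.
Expected number = 0.00487 × 800 = 3.89 ≈ 4.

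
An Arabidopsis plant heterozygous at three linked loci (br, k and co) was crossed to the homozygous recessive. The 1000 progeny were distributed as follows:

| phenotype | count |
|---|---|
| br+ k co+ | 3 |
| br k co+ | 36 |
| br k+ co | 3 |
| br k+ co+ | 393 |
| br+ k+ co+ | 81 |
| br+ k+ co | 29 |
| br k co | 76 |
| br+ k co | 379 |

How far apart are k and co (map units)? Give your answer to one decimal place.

The two most frequent reciprocal classes, br k+ co+ and br+ k co, are the parental types, so the F1 was br k+ co+ / br+ k co.
The two rarest classes, br k+ co and br+ k co+, are the double crossovers. Comparing them with the parentals, only the co allele has switched, so co is the middle locus and the order is k – co – br.
Crossovers in the k–co interval produce the single-crossover classes br k co+ and br+ k+ co (36 + 29 = 65) plus the double crossovers (6).
RF(k–co) = (65 + 6) / 1000 = 71/1000 = 0.0710 → 7.1 map units.

7.1 map units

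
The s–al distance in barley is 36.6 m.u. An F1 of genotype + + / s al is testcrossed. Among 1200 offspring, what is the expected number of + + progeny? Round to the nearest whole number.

A map distance of 36.6 m.u. corresponds to a recombination frequency of 0.366.
The F1 is + + / s al, so + + is a parental gamete class with expected frequency (1 − r)/2 = 0.634/2 = 0.3170.
Expected number = 0.3170 × 1200 = 380.40 ≈ 380.

380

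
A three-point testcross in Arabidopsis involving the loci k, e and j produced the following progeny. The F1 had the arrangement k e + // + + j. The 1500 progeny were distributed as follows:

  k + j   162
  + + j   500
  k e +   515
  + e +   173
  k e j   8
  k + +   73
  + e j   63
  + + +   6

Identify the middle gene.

j

The two rarest classes, k e j and + + +, are the double crossovers. Comparing them with the parentals, only the j allele has switched, so j is the middle locus and the order is k – j – e.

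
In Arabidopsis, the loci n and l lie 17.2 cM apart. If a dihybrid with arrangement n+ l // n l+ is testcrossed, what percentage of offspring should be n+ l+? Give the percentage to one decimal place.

A map distance of 17.2 cM corresponds to a recombination frequency of 0.172.
The F1 is n+ l / n l+, so n+ l+ is a recombinant gamete class with expected frequency r/2 = 0.172/2 = 0.0860.
That is 0.0860 = 8.6% of the progeny.

8.6%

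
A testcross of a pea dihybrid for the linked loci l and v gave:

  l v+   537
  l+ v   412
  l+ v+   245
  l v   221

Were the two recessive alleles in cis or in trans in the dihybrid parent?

The two most frequent classes are l+ v (412) and l v+ (537); these are the parental (non-recombinant) types.
So the F1 carried l+ v on one chromosome and l v+ on the other — the recessive alleles are on opposite chromosomes (trans / repulsion).

trans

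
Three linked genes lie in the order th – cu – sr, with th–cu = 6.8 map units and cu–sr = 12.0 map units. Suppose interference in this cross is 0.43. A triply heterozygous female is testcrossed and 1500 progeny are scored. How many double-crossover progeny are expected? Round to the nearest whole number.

7

Map distances give recombination frequencies of 0.068 and 0.120 for the two intervals.
With interference 0.43 (so coincidence = 0.57), expected double-crossover frequency = 0.068 × 0.120 × 0.57 = 0.00465.
Expected number = 0.00465 × 1500 = 6.98 ≈ 7.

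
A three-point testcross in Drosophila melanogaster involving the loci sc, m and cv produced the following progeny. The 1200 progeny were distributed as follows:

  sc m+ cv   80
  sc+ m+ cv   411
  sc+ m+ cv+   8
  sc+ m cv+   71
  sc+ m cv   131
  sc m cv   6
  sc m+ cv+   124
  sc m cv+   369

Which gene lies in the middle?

The two most frequent reciprocal classes, sc+ m+ cv and sc m cv+, are the parental types, so the F1 was sc+ m+ cv / sc m cv+.
The two rarest classes, sc+ m+ cv+ and sc m cv, are the double crossovers. Comparing them with the parentals, only the cv allele has switched, so cv is the middle locus and the order is sc – cv – m.

cv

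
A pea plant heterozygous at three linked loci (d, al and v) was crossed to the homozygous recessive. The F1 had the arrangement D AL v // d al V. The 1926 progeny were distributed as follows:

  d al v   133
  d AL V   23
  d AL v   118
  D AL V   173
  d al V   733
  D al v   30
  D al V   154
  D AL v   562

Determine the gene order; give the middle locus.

The two rarest classes, D al v and d AL V, are the double crossovers. Comparing them with the parentals, only the al allele has switched, so al is the middle locus and the order is v – al – d.

al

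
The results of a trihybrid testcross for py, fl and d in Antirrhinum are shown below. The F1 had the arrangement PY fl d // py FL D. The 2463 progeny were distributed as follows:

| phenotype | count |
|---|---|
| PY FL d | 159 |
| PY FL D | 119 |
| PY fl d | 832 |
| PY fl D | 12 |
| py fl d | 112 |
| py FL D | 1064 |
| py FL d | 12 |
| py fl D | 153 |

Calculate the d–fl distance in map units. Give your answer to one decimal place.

The two rarest classes, PY fl D and py FL d, are the double crossovers. Comparing them with the parentals, only the d allele has switched, so d is the middle locus and the order is fl – d – py.
Crossovers in the fl–d interval produce the single-crossover classes PY FL d and py fl D (159 + 153 = 312) plus the double crossovers (24).
RF(fl–d) = (312 + 24) / 2463 = 336/2463 = 0.1364 → 13.6 map units.

13.6 map units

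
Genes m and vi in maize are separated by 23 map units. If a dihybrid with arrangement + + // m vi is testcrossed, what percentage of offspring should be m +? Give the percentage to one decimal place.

A map distance of 23 map units corresponds to a recombination frequency of 0.230.
The F1 is + + / m vi, so m + is a recombinant gamete class with expected frequency r/2 = 0.230/2 = 0.1150.
That is 0.1150 = 11.5% of the progeny.

11.5%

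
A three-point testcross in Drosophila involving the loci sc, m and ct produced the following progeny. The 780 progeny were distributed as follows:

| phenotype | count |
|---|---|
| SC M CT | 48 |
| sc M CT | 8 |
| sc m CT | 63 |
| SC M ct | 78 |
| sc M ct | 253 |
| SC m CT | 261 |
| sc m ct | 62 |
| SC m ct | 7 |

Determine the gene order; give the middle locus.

ct

The two most frequent reciprocal classes, SC m CT and sc M ct, are the parental types, so the F1 was SC m CT / sc M ct.
The two rarest classes, SC m ct and sc M CT, are the double crossovers. Comparing them with the parentals, only the ct allele has switched, so ct is the middle locus and the order is sc – ct – m.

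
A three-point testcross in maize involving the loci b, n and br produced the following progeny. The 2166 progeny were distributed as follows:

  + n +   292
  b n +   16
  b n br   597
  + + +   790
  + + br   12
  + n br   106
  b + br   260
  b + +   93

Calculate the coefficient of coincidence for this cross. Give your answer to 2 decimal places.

The two most frequent reciprocal classes, + + + and b n br, are the parental types, so the F1 was + + + / b n br.
The two rarest classes, + + br and b n +, are the double crossovers. Comparing them with the parentals, only the br allele has switched, so br is the middle locus and the order is n – br – b.
n–br: (552 + 28)/2166 = 0.2678; br–b: (199 + 28)/2166 = 0.1048.
Expected DCO frequency = 0.2678 × 0.1048 ≈ 0.02807; observed = 28/2166 ≈ 0.01293.
Coefficient of coincidence = 0.01293/0.02807 ≈ 0.46.

0.46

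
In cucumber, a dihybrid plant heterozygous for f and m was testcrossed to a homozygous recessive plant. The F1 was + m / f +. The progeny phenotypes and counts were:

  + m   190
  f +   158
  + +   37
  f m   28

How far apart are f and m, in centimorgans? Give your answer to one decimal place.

The recombinant classes are + + and f m: 37 + 28 = 65.
Recombination frequency = 65/413 = 0.1574 ≈ 15.7%, i.e. 15.7 centimorgans.

15.7 centimorgans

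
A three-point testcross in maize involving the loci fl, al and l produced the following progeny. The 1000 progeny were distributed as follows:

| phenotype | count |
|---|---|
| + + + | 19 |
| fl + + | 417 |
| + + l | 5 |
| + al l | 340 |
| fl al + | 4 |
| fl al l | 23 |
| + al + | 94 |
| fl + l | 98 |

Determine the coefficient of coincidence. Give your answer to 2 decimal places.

The two most frequent reciprocal classes, fl + + and + al l, are the parental types, so the F1 was fl + + / + al l.
The two rarest classes, fl al + and + + l, are the double crossovers. Comparing them with the parentals, only the al allele has switched, so al is the middle locus and the order is fl – al – l.
fl–al: (42 + 9)/1000 = 0.0510; al–l: (192 + 9)/1000 = 0.2010.
Expected DCO frequency = 0.0510 × 0.2010 ≈ 0.01025; observed = 9/1000 ≈ 0.00900.
Coefficient of coincidence = 0.00900/0.01025 ≈ 0.88.

0.88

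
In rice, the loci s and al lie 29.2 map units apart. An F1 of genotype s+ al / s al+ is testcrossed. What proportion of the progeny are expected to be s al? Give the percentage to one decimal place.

A map distance of 29.2 map units corresponds to a recombination frequency of 0.292.
The F1 is s+ al / s al+, so s al is a recombinant gamete class with expected frequency r/2 = 0.292/2 = 0.1460.
That is 0.1460 = 14.6% of the progeny.

14.6%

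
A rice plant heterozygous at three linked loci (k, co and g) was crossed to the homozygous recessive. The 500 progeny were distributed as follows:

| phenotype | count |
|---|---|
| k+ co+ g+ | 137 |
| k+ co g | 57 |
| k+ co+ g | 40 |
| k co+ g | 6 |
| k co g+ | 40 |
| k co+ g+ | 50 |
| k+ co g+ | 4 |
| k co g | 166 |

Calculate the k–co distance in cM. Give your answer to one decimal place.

The two most frequent reciprocal classes, k co g and k+ co+ g+, are the parental types, so the F1 was k co g / k+ co+ g+.
The two rarest classes, k co+ g and k+ co g+, are the double crossovers. Comparing them with the parentals, only the co allele has switched, so co is the middle locus and the order is k – co – g.
Crossovers in the k–co interval produce the single-crossover classes k+ co g and k co+ g+ (57 + 50 = 107) plus the double crossovers (10).
RF(k–co) = (107 + 10) / 500 = 117/500 = 0.2340 → 23.4 cM.

23.4 cM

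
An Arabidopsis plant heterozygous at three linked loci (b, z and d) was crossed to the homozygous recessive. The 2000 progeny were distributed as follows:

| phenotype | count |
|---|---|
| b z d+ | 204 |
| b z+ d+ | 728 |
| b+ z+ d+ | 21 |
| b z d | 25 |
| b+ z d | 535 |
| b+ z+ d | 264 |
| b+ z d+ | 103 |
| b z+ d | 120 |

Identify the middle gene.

The two most frequent reciprocal classes, b z+ d+ and b+ z d, are the parental types, so the F1 was b z+ d+ / b+ z d.
The two rarest classes, b+ z+ d+ and b z d, are the double crossovers. Comparing them with the parentals, only the b allele has switched, so b is the middle locus and the order is z – b – d.

b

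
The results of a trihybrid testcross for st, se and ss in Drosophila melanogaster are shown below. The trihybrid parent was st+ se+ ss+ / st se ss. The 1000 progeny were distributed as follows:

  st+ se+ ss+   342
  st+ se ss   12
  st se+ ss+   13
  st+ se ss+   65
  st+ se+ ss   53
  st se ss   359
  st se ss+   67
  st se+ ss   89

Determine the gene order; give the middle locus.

The two rarest classes, st se+ ss+ and st+ se ss, are the double crossovers. Comparing them with the parentals, only the st allele has switched, so st is the middle locus and the order is ss – st – se.

st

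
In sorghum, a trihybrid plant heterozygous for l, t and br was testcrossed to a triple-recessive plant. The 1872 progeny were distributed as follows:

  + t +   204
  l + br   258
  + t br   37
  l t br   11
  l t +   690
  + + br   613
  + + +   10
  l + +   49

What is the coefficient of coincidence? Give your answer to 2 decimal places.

0.76

The two most frequent reciprocal classes, l t + and + + br, are the parental types, so the F1 was l t + / + + br.
The two rarest classes, l t br and + + +, are the double crossovers. Comparing them with the parentals, only the br allele has switched, so br is the middle locus and the order is l – br – t.
l–br: (462 + 21)/1872 = 0.2580; br–t: (86 + 21)/1872 = 0.0572.
Expected DCO frequency = 0.2580 × 0.0572 ≈ 0.01476; observed = 21/1872 ≈ 0.01122.
Coefficient of coincidence = 0.01122/0.01476 ≈ 0.76.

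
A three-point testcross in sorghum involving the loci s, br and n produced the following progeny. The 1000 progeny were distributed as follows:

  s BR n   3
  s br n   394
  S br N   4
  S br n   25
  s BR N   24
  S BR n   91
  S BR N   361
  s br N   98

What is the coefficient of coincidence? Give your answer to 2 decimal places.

The two most frequent reciprocal classes, S BR N and s br n, are the parental types, so the F1 was S BR N / s br n.
The two rarest classes, S br N and s BR n, are the double crossovers. Comparing them with the parentals, only the br allele has switched, so br is the middle locus and the order is s – br – n.
s–br: (49 + 7)/1000 = 0.0560; br–n: (189 + 7)/1000 = 0.1960.
Expected DCO frequency = 0.0560 × 0.1960 ≈ 0.01098; observed = 7/1000 ≈ 0.00700.
Coefficient of coincidence = 0.00700/0.01098 ≈ 0.64.

0.64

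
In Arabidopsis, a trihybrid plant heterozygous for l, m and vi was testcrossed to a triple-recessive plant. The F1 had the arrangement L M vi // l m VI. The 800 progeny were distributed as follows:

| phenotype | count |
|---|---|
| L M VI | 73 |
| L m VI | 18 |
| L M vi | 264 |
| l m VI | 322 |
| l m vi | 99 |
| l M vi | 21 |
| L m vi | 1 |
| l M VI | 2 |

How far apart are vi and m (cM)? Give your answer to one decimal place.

21.9 cM

The two rarest classes, L m vi and l M VI, are the double crossovers. Comparing them with the parentals, only the m allele has switched, so m is the middle locus and the order is l – m – vi.
Crossovers in the m–vi interval produce the single-crossover classes L M VI and l m vi (73 + 99 = 172) plus the double crossovers (3).
RF(m–vi) = (172 + 3) / 800 = 175/800 = 0.2188 → 21.9 cM.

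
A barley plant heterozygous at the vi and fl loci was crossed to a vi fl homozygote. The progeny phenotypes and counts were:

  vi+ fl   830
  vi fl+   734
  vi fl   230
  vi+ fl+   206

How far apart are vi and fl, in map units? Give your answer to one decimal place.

21.8 map units

The two most frequent classes, vi+ fl (830) and vi fl+ (734), are the parental types, so the F1 was vi+ fl / vi fl+.
The recombinant classes are vi+ fl+ and vi fl: 206 + 230 = 436.
Recombination frequency = 436/2000 = 0.2180 ≈ 21.8%, i.e. 21.8 map units.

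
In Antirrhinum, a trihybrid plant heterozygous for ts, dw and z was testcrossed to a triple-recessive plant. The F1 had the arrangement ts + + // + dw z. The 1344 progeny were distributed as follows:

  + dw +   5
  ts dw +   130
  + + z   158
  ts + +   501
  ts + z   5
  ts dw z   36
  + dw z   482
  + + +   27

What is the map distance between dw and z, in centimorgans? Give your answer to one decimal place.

The two rarest classes, ts + z and + dw +, are the double crossovers. Comparing them with the parentals, only the z allele has switched, so z is the middle locus and the order is ts – z – dw.
Crossovers in the z–dw interval produce the single-crossover classes ts dw + and + + z (130 + 158 = 288) plus the double crossovers (10).
RF(z–dw) = (288 + 10) / 1344 = 298/1344 = 0.2217 → 22.2 centimorgans.

22.2 centimorgans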